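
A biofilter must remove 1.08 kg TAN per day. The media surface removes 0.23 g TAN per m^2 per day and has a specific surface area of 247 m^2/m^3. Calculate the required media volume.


A = 1.08*1000 / 0.23 = 4695.6522 m^2
V = 4695.6522 / 247 = 19.0107

19.0107 m^3


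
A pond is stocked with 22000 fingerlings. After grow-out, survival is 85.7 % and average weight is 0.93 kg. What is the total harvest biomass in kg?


Survivors = 22000 * 85.7/100 = 18854 fish
Harvest biomass = survivors * W_f = 18854 * 0.93 = 17534.22 kg

17534.22 kg


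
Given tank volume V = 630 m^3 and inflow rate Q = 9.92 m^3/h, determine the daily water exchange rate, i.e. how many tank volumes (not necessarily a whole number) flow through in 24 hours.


Daily flow volume = 9.92 m^3/h * 24 h = 238.08 m^3/day
Exchanges = daily flow / tank volume = 238.08 / 630 = 0.377905 exchanges/day

0.377905 exchanges/day


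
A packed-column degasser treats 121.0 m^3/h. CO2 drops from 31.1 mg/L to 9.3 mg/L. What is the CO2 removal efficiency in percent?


CO2_out / CO2_in = 9.3 / 31.1 = 0.29903537
Fraction remaining = 0.29903537
efficiency = (1 - 0.29903537) * 100 = 70.0965 %

70.0965 %


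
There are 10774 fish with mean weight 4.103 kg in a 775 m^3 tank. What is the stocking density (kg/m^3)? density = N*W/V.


Total biomass = 10774 fish * 4.103 kg = 44205.722 kg
Density = total biomass / volume = 44205.722 / 775 = 57.0396 kg/m^3

57.0396 kg/m^3


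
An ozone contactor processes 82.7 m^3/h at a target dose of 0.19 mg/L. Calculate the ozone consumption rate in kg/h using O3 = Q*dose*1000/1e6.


O3 demand (mg/h) = Q * dose * 1000 = 82.7 * 0.19 * 1000 = 15713 mg/h
Convert mg to kg: 15713 / 1e6 = 0.015713 kg/h

0.015713 kg/h


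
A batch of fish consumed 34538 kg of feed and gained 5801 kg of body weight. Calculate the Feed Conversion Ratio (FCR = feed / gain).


FCR = feed consumed / weight gained
FCR = 34538 kg / 5801 kg = 5.9538

5.9538


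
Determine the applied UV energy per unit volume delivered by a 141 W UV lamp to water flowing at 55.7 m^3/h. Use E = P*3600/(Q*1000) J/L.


Energy delivered per hour = 141 W * 3600 s = 507600 J/h
Volume treated per hour = 55.7 m^3/h * 1000 = 55700 L/h
dose = 507600 / 55700 = 9.11311 J/L

9.11311 J/L


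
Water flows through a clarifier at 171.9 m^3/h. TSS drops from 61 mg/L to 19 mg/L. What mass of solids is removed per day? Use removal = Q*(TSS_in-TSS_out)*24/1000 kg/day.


Concentration drop: TSS_in - TSS_out = 61 - 19 = 42 mg/L
Hourly solids removed = Q * dTSS = 171.9 m^3/h * 42 mg/L = 7219.8 g/h  (m^3/h * mg/L = g/h)
Daily solids removed = 7219.8 * 24 = 173275.2 g/day
Convert g to kg: 173275.2 / 1000 = 173.2752 kg/day

173.2752 kg/day


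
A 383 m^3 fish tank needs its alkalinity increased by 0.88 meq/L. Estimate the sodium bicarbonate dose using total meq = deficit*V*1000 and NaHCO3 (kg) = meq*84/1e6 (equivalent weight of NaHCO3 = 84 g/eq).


Tank volume in L = 383 m^3 * 1000 = 383000 L
Total meq required = 0.88 meq/L * 383000 L = 337040 meq
NaHCO3 mass = 337040 meq * 84 mg/meq / 1e6 = 28.3114 kg

28.3114 kg


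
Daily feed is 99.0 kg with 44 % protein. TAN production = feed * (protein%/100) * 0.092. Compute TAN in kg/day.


Protein in feed = 99.0 * 44/100 = 43.56 kg/day
TAN = protein * 0.092 = 43.56 * 0.092 = 4.00752 kg/day

4.00752 kg/day


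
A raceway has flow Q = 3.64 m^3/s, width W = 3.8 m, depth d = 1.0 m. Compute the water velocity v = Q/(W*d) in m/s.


Cross-sectional area = W * d = 3.8 * 1.0 = 3.8 m^2
Velocity = Q / A = 3.64 / 3.8 = 0.957895 m/s

0.957895 m/s


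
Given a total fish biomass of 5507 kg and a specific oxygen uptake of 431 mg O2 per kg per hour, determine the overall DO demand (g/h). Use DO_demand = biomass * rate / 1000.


Total O2 consumption (mg/h) = 5507 kg * 431 mg/(kg*h) = 2373517 mg/h
Convert to g/h: 2373517 / 1000 = 2373.517 g/h

2373.517 g/h


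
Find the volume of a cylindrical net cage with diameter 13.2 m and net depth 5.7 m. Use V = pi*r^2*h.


r = d/2 = 13.2/2 = 6.6 m
Base area = pi*r^2 = pi*6.6^2 = 136.84778 m^2
Volume = 136.84778 * 5.7 = 780.032 m^3

780.032 m^3


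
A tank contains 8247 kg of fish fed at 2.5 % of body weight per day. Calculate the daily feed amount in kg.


Feeding rate fraction = 2.5% / 100 = 0.025
Daily feed = 8247 kg * 0.025 = 206.175 kg/day

206.175 kg/day


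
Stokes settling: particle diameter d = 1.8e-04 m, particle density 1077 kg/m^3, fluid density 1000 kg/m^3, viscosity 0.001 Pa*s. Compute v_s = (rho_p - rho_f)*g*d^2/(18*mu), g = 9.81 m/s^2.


Density difference: rho_p - rho_f = 1077 - 1000 = 77 kg/m^3
d^2 = (1.8e-04)^2 = 3.24e-08 m^2
Numerator = (rho_p - rho_f) * g * d^2 = 77 * 9.81 * 3.24e-08 = 2.4473988e-05
Denominator = 18 * mu = 18 * 0.001 = 0.018
v_s = 2.4473988e-05 / 0.018 = 0.00135967 m/s
Check: Re = rho_f * v_s * d / mu = 1000 * 0.00135967 * 1.8e-04 / 0.001 = 0.245 < 1, so Stokes' law applies.

0.00135967 m/s


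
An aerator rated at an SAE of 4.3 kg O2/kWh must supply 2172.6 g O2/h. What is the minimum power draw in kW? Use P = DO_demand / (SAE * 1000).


SAE in g O2/kWh = 4.3 * 1000 = 4300 g/kWh
P = DO_demand / SAE_g = 2172.6 / 4300 = 0.505256 kW

0.505256 kW


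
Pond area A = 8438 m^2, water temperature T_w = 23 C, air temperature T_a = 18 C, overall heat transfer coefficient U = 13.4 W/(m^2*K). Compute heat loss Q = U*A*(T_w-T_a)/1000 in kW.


Temperature difference dT = 23 - 18 = 5 K
Heat loss (W) = U * A * dT = 13.4 * 8438 * 5 = 565346 W
Convert to kW: 565346 / 1000 = 565.346 kW

565.346 kW


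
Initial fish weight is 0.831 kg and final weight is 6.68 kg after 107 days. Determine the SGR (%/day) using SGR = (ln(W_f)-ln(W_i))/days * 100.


ln(W_f) = ln(6.68) = 1.899118
ln(W_i) = ln(0.831) = -0.18512548
ln(W_f) - ln(W_i) = 1.899118 - -0.18512548 = 2.0842435
SGR = 2.0842435 / 107 * 100 = 1.94789 %/day

1.94789 %/day


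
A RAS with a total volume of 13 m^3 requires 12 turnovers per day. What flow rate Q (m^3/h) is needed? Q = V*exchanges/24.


Daily recirculation volume = 13 m^3 * 12 = 156 m^3/day
Flow rate Q = daily volume / 24 h = 156 / 24 = 6.5 m^3/h

6.5 m^3/h


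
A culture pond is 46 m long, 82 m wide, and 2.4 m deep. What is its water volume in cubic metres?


Base area = L * W = 46 * 82 = 3772 m^2
Volume = area * depth = 3772 * 2.4 = 9052.8 m^3

9052.8 m^3


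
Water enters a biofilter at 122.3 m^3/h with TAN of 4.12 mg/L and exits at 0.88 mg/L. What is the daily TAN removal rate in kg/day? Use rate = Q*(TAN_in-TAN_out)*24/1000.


Concentration drop: TAN_in - TAN_out = 4.12 - 0.88 = 3.24 mg/L
Hourly TAN removed = Q * dTAN = 122.3 m^3/h * 3.24 mg/L = 396.252 g/h  (m^3/h * mg/L = g/h)
Daily TAN removed = 396.252 * 24 = 9510.048 g/day
Convert to kg/day: 9510.048 / 1000 = 9.510048 kg/day

9.510048 kg/day


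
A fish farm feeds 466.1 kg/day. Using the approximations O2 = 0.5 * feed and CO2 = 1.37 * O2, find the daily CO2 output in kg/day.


O2 = 466.1 * 0.5 = 233.05
CO2 = 233.05 * 1.37 = 319.2785

319.2785 kg/day


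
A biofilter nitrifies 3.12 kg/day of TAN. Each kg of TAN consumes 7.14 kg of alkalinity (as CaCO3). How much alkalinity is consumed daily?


Alkalinity factor: 7.14 kg CaCO3 consumed per kg TAN nitrified
alk = 3.12 kg TAN * 7.14 = 22.2768 kg CaCO3/day

22.2768 kg CaCO3/day


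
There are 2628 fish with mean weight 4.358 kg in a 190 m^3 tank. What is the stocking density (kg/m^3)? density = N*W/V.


Total biomass = 2628 fish * 4.358 kg = 11452.824 kg
Density = total biomass / volume = 11452.824 / 190 = 60.278 kg/m^3

60.278 kg/m^3


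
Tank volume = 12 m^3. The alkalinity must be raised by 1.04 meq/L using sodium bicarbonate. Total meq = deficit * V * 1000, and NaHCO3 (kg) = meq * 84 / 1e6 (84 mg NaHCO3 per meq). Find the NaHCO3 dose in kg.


Tank volume in L = 12 m^3 * 1000 = 12000 L
Total meq required = 1.04 meq/L * 12000 L = 12480 meq
NaHCO3 mass = 12480 meq * 84 mg/meq / 1e6 = 1.04832 kg

1.04832 kg


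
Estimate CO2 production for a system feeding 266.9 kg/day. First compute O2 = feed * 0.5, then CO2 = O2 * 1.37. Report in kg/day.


O2 = 266.9 * 0.5 = 133.45
CO2 = 133.45 * 1.37 = 182.8265

182.8265 kg/day


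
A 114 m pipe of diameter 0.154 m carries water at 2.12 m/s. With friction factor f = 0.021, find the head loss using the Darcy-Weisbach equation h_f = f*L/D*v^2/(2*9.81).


v^2 = 2.12^2 = 4.4944 m^2/s^2
L/D = 114/0.154 = 740.25974
h_f = f*(L/D)*v^2/(2g) = 0.021 * 740.25974 * 4.4944 / 19.62 = 3.56103 m

3.56103 m


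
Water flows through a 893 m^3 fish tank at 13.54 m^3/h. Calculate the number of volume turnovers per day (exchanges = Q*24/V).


Daily flow volume = 13.54 m^3/h * 24 h = 324.96 m^3/day
Exchanges = daily flow / tank volume = 324.96 / 893 = 0.363897 exchanges/day

0.363897 exchanges/day


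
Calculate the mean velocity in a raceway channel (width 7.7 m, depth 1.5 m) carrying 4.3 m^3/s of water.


Cross-sectional area = W * d = 7.7 * 1.5 = 11.55 m^2
Velocity = Q / A = 4.3 / 11.55 = 0.372294 m/s

0.372294 m/s


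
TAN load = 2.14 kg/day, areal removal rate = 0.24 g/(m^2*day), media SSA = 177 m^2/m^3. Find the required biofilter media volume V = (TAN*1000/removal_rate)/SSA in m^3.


A = 2.14*1000 / 0.24 = 8916.6667 m^2
V = 8916.6667 / 177 = 50.3766

50.3766 m^3


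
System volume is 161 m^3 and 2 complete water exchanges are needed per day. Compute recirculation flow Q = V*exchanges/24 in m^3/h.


Daily recirculation volume = 161 m^3 * 2 = 322 m^3/day
Flow rate Q = daily volume / 24 h = 322 / 24 = 13.4167 m^3/h

13.4167 m^3/h


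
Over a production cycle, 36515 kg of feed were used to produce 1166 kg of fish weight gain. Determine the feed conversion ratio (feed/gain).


FCR = feed consumed / weight gained
FCR = 36515 kg / 1166 kg = 31.3165

31.3165


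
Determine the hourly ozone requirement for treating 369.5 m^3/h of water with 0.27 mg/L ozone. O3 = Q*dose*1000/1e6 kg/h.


O3 demand (mg/h) = Q * dose * 1000 = 369.5 * 0.27 * 1000 = 99765 mg/h
Convert mg to kg: 99765 / 1e6 = 0.099765 kg/h

0.099765 kg/h


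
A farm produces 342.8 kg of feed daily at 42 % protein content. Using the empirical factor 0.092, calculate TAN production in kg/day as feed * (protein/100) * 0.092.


Protein in feed = 342.8 * 42/100 = 143.976 kg/day
TAN = protein * 0.092 = 143.976 * 0.092 = 13.245792 kg/day

13.245792 kg/day


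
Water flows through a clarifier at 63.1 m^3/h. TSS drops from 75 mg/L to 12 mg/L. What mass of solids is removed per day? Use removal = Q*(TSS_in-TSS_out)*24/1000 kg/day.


Concentration drop: TSS_in - TSS_out = 75 - 12 = 63 mg/L
Hourly solids removed = Q * dTSS = 63.1 m^3/h * 63 mg/L = 3975.3 g/h  (m^3/h * mg/L = g/h)
Daily solids removed = 3975.3 * 24 = 95407.2 g/day
Convert g to kg: 95407.2 / 1000 = 95.4072 kg/day

95.4072 kg/day


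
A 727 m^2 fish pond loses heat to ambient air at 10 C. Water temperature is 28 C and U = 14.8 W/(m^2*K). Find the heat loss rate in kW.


Temperature difference dT = 28 - 10 = 18 K
Heat loss (W) = U * A * dT = 14.8 * 727 * 18 = 193672.8 W
Convert to kW: 193672.8 / 1000 = 193.6728 kW

193.6728 kW


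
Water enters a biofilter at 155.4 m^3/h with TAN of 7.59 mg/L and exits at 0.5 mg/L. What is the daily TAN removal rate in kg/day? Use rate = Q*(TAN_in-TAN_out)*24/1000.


Concentration drop: TAN_in - TAN_out = 7.59 - 0.5 = 7.09 mg/L
Hourly TAN removed = Q * dTAN = 155.4 m^3/h * 7.09 mg/L = 1101.786 g/h  (m^3/h * mg/L = g/h)
Daily TAN removed = 1101.786 * 24 = 26442.864 g/day
Convert to kg/day: 26442.864 / 1000 = 26.442864 kg/day

26.442864 kg/day


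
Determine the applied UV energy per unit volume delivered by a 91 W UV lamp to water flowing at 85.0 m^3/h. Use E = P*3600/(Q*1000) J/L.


Energy delivered per hour = 91 W * 3600 s = 327600 J/h
Volume treated per hour = 85.0 m^3/h * 1000 = 85000 L/h
dose = 327600 / 85000 = 3.85412 J/L

3.85412 J/L


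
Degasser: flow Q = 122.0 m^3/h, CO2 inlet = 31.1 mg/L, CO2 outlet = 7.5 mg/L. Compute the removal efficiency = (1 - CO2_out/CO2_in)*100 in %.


CO2_out / CO2_in = 7.5 / 31.1 = 0.24115756
Fraction remaining = 0.24115756
efficiency = (1 - 0.24115756) * 100 = 75.8842 %

75.8842 %


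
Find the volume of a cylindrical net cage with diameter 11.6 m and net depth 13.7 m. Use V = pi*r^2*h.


r = d/2 = 11.6/2 = 5.8 m
Base area = pi*r^2 = pi*5.8^2 = 105.68318 m^2
Volume = 105.68318 * 13.7 = 1447.86 m^3

1447.86 m^3


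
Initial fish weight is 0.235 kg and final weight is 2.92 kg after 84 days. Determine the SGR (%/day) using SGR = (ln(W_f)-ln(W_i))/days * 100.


ln(W_f) = ln(2.92) = 1.0715836
ln(W_i) = ln(0.235) = -1.4481698
ln(W_f) - ln(W_i) = 1.0715836 - -1.4481698 = 2.5197534
SGR = 2.5197534 / 84 * 100 = 2.99971 %/day

2.99971 %/day


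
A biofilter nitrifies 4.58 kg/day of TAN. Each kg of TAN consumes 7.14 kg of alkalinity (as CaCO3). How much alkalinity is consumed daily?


Alkalinity factor: 7.14 kg CaCO3 consumed per kg TAN nitrified
alk = 4.58 kg TAN * 7.14 = 32.7012 kg CaCO3/day

32.7012 kg CaCO3/day


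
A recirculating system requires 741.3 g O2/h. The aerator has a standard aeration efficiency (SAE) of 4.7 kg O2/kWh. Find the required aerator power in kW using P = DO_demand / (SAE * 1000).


SAE in g O2/kWh = 4.7 * 1000 = 4700 g/kWh
P = DO_demand / SAE_g = 741.3 / 4700 = 0.157723 kW

0.157723 kW


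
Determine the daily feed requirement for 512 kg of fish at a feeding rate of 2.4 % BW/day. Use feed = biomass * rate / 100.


Feeding rate fraction = 2.4% / 100 = 0.024
Daily feed = 512 kg * 0.024 = 12.288 kg/day

12.288 kg/day


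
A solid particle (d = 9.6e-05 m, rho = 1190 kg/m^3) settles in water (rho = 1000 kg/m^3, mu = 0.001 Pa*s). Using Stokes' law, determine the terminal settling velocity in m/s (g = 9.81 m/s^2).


Density difference: rho_p - rho_f = 1190 - 1000 = 190 kg/m^3
d^2 = (9.6e-05)^2 = 9.216e-09 m^2
Numerator = (rho_p - rho_f) * g * d^2 = 190 * 9.81 * 9.216e-09 = 1.7177702e-05
Denominator = 18 * mu = 18 * 0.001 = 0.018
v_s = 1.7177702e-05 / 0.018 = 9.54317e-04 m/s
Check: Re = rho_f * v_s * d / mu = 1000 * 9.54317e-04 * 9.6e-05 / 0.001 = 0.0916 < 1, so Stokes' law applies.

9.54317e-04 m/s


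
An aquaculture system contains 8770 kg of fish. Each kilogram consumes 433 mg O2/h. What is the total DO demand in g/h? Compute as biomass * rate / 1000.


Total O2 consumption (mg/h) = 8770 kg * 433 mg/(kg*h) = 3797410 mg/h
Convert to g/h: 3797410 / 1000 = 3797.41 g/h

3797.41 g/h


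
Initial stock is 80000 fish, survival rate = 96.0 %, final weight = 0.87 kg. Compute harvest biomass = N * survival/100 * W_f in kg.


Survivors = 80000 * 96.0/100 = 76800 fish
Harvest biomass = survivors * W_f = 76800 * 0.87 = 66816 kg

66816 kg


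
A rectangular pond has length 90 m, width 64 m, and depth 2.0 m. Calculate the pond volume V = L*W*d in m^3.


Base area = L * W = 90 * 64 = 5760 m^2
Volume = area * depth = 5760 * 2.0 = 11520 m^3

11520 m^3


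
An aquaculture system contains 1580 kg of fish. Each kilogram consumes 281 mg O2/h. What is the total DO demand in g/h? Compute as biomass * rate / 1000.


Total O2 consumption (mg/h) = 1580 kg * 281 mg/(kg*h) = 443980 mg/h
Convert to g/h: 443980 / 1000 = 443.98 g/h

443.98 g/h


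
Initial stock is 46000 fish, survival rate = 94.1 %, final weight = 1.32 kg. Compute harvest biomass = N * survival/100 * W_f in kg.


Survivors = 46000 * 94.1/100 = 43286 fish
Harvest biomass = survivors * W_f = 43286 * 1.32 = 57137.52 kg

57137.52 kg


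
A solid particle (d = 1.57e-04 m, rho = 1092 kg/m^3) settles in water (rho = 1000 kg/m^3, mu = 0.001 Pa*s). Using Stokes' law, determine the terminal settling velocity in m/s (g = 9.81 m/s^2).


Density difference: rho_p - rho_f = 1092 - 1000 = 92 kg/m^3
d^2 = (1.57e-04)^2 = 2.4649e-08 m^2
Numerator = (rho_p - rho_f) * g * d^2 = 92 * 9.81 * 2.4649e-08 = 2.2246215e-05
Denominator = 18 * mu = 18 * 0.001 = 0.018
v_s = 2.2246215e-05 / 0.018 = 0.0012359 m/s
Check: Re = rho_f * v_s * d / mu = 1000 * 0.0012359 * 1.57e-04 / 0.001 = 0.194 < 1, so Stokes' law applies.

0.0012359 m/s


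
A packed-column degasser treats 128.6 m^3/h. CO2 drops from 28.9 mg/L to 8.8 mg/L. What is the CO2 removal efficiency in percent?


CO2_out / CO2_in = 8.8 / 28.9 = 0.30449827
Fraction remaining = 0.30449827
efficiency = (1 - 0.30449827) * 100 = 69.5502 %

69.5502 %


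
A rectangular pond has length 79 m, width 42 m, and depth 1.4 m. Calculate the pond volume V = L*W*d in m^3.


Base area = L * W = 79 * 42 = 3318 m^2
Volume = area * depth = 3318 * 1.4 = 4645.2 m^3

4645.2 m^3


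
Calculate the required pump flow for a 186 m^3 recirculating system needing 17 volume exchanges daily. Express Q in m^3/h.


Daily recirculation volume = 186 m^3 * 17 = 3162 m^3/day
Flow rate Q = daily volume / 24 h = 3162 / 24 = 131.75 m^3/h

131.75 m^3/h


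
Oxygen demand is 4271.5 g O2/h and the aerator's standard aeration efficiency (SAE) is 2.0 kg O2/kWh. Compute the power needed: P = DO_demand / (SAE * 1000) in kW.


SAE in g O2/kWh = 2.0 * 1000 = 2000 g/kWh
P = DO_demand / SAE_g = 4271.5 / 2000 = 2.13575 kW

2.13575 kW


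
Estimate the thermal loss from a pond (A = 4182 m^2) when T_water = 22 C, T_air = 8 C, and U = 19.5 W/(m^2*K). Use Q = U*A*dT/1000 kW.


Temperature difference dT = 22 - 8 = 14 K
Heat loss (W) = U * A * dT = 19.5 * 4182 * 14 = 1141686 W
Convert to kW: 1141686 / 1000 = 1141.686 kW

1141.686 kW


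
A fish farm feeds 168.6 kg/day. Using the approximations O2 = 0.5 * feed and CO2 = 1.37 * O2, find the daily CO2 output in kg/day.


O2 = 168.6 * 0.5 = 84.3
CO2 = 84.3 * 1.37 = 115.491

115.491 kg/day


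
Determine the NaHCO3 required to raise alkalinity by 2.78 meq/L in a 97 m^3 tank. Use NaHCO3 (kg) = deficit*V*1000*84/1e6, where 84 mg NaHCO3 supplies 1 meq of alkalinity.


Tank volume in L = 97 m^3 * 1000 = 97000 L
Total meq required = 2.78 meq/L * 97000 L = 269660 meq
NaHCO3 mass = 269660 meq * 84 mg/meq / 1e6 = 22.6514 kg

22.6514 kg


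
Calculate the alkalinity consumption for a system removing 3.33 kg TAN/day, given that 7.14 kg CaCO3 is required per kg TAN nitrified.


Alkalinity factor: 7.14 kg CaCO3 consumed per kg TAN nitrified
alk = 3.33 kg TAN * 7.14 = 23.7762 kg CaCO3/day

23.7762 kg CaCO3/day


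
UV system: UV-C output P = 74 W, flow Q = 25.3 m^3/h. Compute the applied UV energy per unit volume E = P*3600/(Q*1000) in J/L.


Energy delivered per hour = 74 W * 3600 s = 266400 J/h
Volume treated per hour = 25.3 m^3/h * 1000 = 25300 L/h
dose = 266400 / 25300 = 10.5296 J/L

10.5296 J/L


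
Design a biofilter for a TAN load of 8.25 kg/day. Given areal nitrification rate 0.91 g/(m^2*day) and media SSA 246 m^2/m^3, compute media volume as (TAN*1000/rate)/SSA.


A = 8.25*1000 / 0.91 = 9065.9341 m^2
V = 9065.9341 / 246 = 36.8534

36.8534 m^3


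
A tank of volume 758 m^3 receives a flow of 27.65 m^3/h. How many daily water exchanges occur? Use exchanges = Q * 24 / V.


Daily flow volume = 27.65 m^3/h * 24 h = 663.6 m^3/day
Exchanges = daily flow / tank volume = 663.6 / 758 = 0.875462 exchanges/day

0.875462 exchanges/day


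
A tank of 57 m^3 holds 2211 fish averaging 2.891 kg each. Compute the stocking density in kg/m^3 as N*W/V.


Total biomass = 2211 fish * 2.891 kg = 6392.001 kg
Density = total biomass / volume = 6392.001 / 57 = 112.14 kg/m^3

112.14 kg/m^3


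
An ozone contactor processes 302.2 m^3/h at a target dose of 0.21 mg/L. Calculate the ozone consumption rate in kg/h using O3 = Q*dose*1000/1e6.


O3 demand (mg/h) = Q * dose * 1000 = 302.2 * 0.21 * 1000 = 63462 mg/h
Convert mg to kg: 63462 / 1e6 = 0.063462 kg/h

0.063462 kg/h


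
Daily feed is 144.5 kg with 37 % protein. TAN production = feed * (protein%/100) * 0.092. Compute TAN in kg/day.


Protein in feed = 144.5 * 37/100 = 53.465 kg/day
TAN = protein * 0.092 = 53.465 * 0.092 = 4.91878 kg/day

4.91878 kg/day


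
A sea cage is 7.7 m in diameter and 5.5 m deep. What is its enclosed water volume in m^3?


r = d/2 = 7.7/2 = 3.85 m
Base area = pi*r^2 = pi*3.85^2 = 46.566257 m^2
Volume = 46.566257 * 5.5 = 256.114 m^3

256.114 m^3


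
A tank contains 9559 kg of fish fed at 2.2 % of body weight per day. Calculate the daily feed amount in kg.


Feeding rate fraction = 2.2% / 100 = 0.022
Daily feed = 9559 kg * 0.022 = 210.298 kg/day

210.298 kg/day


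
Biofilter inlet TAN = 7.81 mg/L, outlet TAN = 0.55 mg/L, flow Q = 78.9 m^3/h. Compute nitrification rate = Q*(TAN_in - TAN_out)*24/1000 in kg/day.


Concentration drop: TAN_in - TAN_out = 7.81 - 0.55 = 7.26 mg/L
Hourly TAN removed = Q * dTAN = 78.9 m^3/h * 7.26 mg/L = 572.814 g/h  (m^3/h * mg/L = g/h)
Daily TAN removed = 572.814 * 24 = 13747.536 g/day
Convert to kg/day: 13747.536 / 1000 = 13.747536 kg/day

13.747536 kg/day


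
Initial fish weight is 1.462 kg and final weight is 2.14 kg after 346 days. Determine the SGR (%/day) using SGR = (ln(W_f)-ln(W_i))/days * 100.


ln(W_f) = ln(2.14) = 0.76080583
ln(W_i) = ln(1.462) = 0.37980536
ln(W_f) - ln(W_i) = 0.76080583 - 0.37980536 = 0.38100047
SGR = 0.38100047 / 346 * 100 = 0.110116 %/day

0.110116 %/day


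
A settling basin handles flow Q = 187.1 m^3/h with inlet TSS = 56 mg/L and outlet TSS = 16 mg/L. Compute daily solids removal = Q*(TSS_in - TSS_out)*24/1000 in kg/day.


Concentration drop: TSS_in - TSS_out = 56 - 16 = 40 mg/L
Hourly solids removed = Q * dTSS = 187.1 m^3/h * 40 mg/L = 7484 g/h  (m^3/h * mg/L = g/h)
Daily solids removed = 7484 * 24 = 179616 g/day
Convert g to kg: 179616 / 1000 = 179.616 kg/day

179.616 kg/day


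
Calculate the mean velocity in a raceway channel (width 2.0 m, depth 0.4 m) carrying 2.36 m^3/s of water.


Cross-sectional area = W * d = 2.0 * 0.4 = 0.8 m^2
Velocity = Q / A = 2.36 / 0.8 = 2.95 m/s

2.95 m/s


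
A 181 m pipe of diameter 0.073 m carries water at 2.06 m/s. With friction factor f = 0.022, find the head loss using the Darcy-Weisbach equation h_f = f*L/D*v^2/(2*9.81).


v^2 = 2.06^2 = 4.2436 m^2/s^2
L/D = 181/0.073 = 2479.4521
h_f = f*(L/D)*v^2/(2g) = 0.022 * 2479.4521 * 4.2436 / 19.62 = 11.7981 m

11.7981 m


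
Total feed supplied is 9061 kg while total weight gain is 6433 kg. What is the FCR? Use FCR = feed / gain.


FCR = feed consumed / weight gained
FCR = 9061 kg / 6433 kg = 1.40852

1.40852


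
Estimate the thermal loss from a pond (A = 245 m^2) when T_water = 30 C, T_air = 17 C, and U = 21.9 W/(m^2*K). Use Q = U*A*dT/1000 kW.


Temperature difference dT = 30 - 17 = 13 K
Heat loss (W) = U * A * dT = 21.9 * 245 * 13 = 69751.5 W
Convert to kW: 69751.5 / 1000 = 69.7515 kW

69.7515 kW


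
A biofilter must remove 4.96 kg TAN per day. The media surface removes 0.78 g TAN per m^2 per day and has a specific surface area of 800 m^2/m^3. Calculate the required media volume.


A = 4.96*1000 / 0.78 = 6358.9744 m^2
V = 6358.9744 / 800 = 7.94872

7.94872 m^3


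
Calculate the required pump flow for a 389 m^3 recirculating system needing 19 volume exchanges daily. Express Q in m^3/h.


Daily recirculation volume = 389 m^3 * 19 = 7391 m^3/day
Flow rate Q = daily volume / 24 h = 7391 / 24 = 307.958 m^3/h

307.958 m^3/h


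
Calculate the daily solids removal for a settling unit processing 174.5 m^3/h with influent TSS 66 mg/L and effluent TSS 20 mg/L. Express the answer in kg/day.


Concentration drop: TSS_in - TSS_out = 66 - 20 = 46 mg/L
Hourly solids removed = Q * dTSS = 174.5 m^3/h * 46 mg/L = 8027 g/h  (m^3/h * mg/L = g/h)
Daily solids removed = 8027 * 24 = 192648 g/day
Convert g to kg: 192648 / 1000 = 192.648 kg/day

192.648 kg/day


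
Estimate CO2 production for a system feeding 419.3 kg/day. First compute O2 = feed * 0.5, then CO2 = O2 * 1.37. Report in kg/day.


O2 = 419.3 * 0.5 = 209.65
CO2 = 209.65 * 1.37 = 287.2205

287.2205 kg/day


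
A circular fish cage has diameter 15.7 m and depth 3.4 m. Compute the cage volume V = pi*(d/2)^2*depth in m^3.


r = d/2 = 15.7/2 = 7.85 m
Base area = pi*r^2 = pi*7.85^2 = 193.59279 m^2
Volume = 193.59279 * 3.4 = 658.215 m^3

658.215 m^3


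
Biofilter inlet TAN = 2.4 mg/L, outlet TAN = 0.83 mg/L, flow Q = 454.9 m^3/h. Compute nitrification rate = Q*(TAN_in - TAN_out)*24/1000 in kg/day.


Concentration drop: TAN_in - TAN_out = 2.4 - 0.83 = 1.57 mg/L
Hourly TAN removed = Q * dTAN = 454.9 m^3/h * 1.57 mg/L = 714.193 g/h  (m^3/h * mg/L = g/h)
Daily TAN removed = 714.193 * 24 = 17140.632 g/day
Convert to kg/day: 17140.632 / 1000 = 17.140632 kg/day

17.140632 kg/day


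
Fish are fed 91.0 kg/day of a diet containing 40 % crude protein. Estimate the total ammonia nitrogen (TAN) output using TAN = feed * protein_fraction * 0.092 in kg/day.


Protein in feed = 91.0 * 40/100 = 36.4 kg/day
TAN = protein * 0.092 = 36.4 * 0.092 = 3.3488 kg/day

3.3488 kg/day


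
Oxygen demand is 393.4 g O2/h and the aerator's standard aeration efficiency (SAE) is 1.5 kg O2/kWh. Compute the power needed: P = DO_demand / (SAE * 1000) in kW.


SAE in g O2/kWh = 1.5 * 1000 = 1500 g/kWh
P = DO_demand / SAE_g = 393.4 / 1500 = 0.262267 kW

0.262267 kW


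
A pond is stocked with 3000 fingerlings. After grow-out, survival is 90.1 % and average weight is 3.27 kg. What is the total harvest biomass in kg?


Survivors = 3000 * 90.1/100 = 2703 fish
Harvest biomass = survivors * W_f = 2703 * 3.27 = 8838.81 kg

8838.81 kg


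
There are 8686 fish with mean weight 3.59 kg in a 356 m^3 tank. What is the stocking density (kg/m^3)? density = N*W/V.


Total biomass = 8686 fish * 3.59 kg = 31182.74 kg
Density = total biomass / volume = 31182.74 / 356 = 87.592 kg/m^3

87.592 kg/m^3


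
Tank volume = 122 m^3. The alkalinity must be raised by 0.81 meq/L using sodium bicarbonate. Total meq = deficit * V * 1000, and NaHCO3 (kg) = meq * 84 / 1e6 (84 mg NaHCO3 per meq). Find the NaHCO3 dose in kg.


Tank volume in L = 122 m^3 * 1000 = 122000 L
Total meq required = 0.81 meq/L * 122000 L = 98820 meq
NaHCO3 mass = 98820 meq * 84 mg/meq / 1e6 = 8.30088 kg

8.30088 kg


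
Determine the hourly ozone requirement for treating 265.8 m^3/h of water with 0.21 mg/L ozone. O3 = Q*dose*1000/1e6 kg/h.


O3 demand (mg/h) = Q * dose * 1000 = 265.8 * 0.21 * 1000 = 55818 mg/h
Convert mg to kg: 55818 / 1e6 = 0.055818 kg/h

0.055818 kg/h


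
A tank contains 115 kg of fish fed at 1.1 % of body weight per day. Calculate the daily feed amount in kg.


Feeding rate fraction = 1.1% / 100 = 0.011
Daily feed = 115 kg * 0.011 = 1.265 kg/day

1.265 kg/day


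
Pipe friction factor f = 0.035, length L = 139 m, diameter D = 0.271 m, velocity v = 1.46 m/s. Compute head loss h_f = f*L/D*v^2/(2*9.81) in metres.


v^2 = 1.46^2 = 2.1316 m^2/s^2
L/D = 139/0.271 = 512.91513
h_f = f*(L/D)*v^2/(2g) = 0.035 * 512.91513 * 2.1316 / 19.62 = 1.95038 m

1.95038 m


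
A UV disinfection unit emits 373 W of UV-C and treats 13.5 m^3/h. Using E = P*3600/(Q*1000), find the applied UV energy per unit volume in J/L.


Energy delivered per hour = 373 W * 3600 s = 1342800 J/h
Volume treated per hour = 13.5 m^3/h * 1000 = 13500 L/h
dose = 1342800 / 13500 = 99.4667 J/L

99.4667 J/L


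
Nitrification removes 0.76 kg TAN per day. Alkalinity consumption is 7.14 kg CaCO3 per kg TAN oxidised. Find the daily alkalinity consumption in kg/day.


Alkalinity factor: 7.14 kg CaCO3 consumed per kg TAN nitrified
alk = 0.76 kg TAN * 7.14 = 5.4264 kg CaCO3/day

5.4264 kg CaCO3/day


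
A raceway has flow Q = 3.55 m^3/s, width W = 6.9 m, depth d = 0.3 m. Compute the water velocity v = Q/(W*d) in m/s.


Cross-sectional area = W * d = 6.9 * 0.3 = 2.07 m^2
Velocity = Q / A = 3.55 / 2.07 = 1.71498 m/s

1.71498 m/s


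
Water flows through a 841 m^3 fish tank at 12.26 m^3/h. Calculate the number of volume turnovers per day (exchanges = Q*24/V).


Daily flow volume = 12.26 m^3/h * 24 h = 294.24 m^3/day
Exchanges = daily flow / tank volume = 294.24 / 841 = 0.349869 exchanges/day

0.349869 exchanges/day


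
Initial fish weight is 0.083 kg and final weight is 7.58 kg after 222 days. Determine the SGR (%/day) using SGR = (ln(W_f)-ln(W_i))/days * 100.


ln(W_f) = ln(7.58) = 2.0255132
ln(W_i) = ln(0.083) = -2.4889147
ln(W_f) - ln(W_i) = 2.0255132 - -2.4889147 = 4.5144279
SGR = 4.5144279 / 222 * 100 = 2.03353 %/day

2.03353 %/day


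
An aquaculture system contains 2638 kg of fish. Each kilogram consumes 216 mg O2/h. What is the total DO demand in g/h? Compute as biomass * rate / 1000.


Total O2 consumption (mg/h) = 2638 kg * 216 mg/(kg*h) = 569808 mg/h
Convert to g/h: 569808 / 1000 = 569.808 g/h

569.808 g/h


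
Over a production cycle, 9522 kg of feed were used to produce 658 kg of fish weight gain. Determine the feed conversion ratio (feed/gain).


FCR = feed consumed / weight gained
FCR = 9522 kg / 658 kg = 14.4711

14.4711


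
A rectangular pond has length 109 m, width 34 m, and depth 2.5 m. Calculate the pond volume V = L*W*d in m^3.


Base area = L * W = 109 * 34 = 3706 m^2
Volume = area * depth = 3706 * 2.5 = 9265 m^3

9265 m^3


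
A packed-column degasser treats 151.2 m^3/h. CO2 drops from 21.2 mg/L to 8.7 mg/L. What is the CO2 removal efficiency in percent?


CO2_out / CO2_in = 8.7 / 21.2 = 0.41037736
Fraction remaining = 0.41037736
efficiency = (1 - 0.41037736) * 100 = 58.9623 %

58.9623 %


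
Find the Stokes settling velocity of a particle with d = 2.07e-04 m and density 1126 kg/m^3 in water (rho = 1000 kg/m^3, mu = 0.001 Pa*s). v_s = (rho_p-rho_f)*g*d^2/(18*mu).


Density difference: rho_p - rho_f = 1126 - 1000 = 126 kg/m^3
d^2 = (2.07e-04)^2 = 4.2849e-08 m^2
Numerator = (rho_p - rho_f) * g * d^2 = 126 * 9.81 * 4.2849e-08 = 5.2963935e-05
Denominator = 18 * mu = 18 * 0.001 = 0.018
v_s = 5.2963935e-05 / 0.018 = 0.00294244 m/s
Check: Re = rho_f * v_s * d / mu = 1000 * 0.00294244 * 2.07e-04 / 0.001 = 0.609 < 1, so Stokes' law applies.

0.00294244 m/s


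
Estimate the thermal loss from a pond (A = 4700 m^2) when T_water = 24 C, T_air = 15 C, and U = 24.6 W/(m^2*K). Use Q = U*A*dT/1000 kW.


Temperature difference dT = 24 - 15 = 9 K
Heat loss (W) = U * A * dT = 24.6 * 4700 * 9 = 1040580 W
Convert to kW: 1040580 / 1000 = 1040.58 kW

1040.58 kW


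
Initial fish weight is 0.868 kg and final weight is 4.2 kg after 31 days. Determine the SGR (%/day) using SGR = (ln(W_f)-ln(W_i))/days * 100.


ln(W_f) = ln(4.2) = 1.4350845
ln(W_i) = ln(0.868) = -0.14156356
ln(W_f) - ln(W_i) = 1.4350845 - -0.14156356 = 1.5766481
SGR = 1.5766481 / 31 * 100 = 5.08596 %/day

5.08596 %/day


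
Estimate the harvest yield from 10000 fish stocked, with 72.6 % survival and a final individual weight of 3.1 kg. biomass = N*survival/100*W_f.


Survivors = 10000 * 72.6/100 = 7260 fish
Harvest biomass = survivors * W_f = 7260 * 3.1 = 22506 kg

22506 kg


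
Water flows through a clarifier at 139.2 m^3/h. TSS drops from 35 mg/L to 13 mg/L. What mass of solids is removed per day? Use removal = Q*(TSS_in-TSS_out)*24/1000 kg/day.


Concentration drop: TSS_in - TSS_out = 35 - 13 = 22 mg/L
Hourly solids removed = Q * dTSS = 139.2 m^3/h * 22 mg/L = 3062.4 g/h  (m^3/h * mg/L = g/h)
Daily solids removed = 3062.4 * 24 = 73497.6 g/day
Convert g to kg: 73497.6 / 1000 = 73.4976 kg/day

73.4976 kg/day


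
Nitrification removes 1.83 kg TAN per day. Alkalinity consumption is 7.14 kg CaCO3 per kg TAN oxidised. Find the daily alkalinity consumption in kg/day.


Alkalinity factor: 7.14 kg CaCO3 consumed per kg TAN nitrified
alk = 1.83 kg TAN * 7.14 = 13.0662 kg CaCO3/day

13.0662 kg CaCO3/day


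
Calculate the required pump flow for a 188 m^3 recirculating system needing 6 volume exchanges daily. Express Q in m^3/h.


Daily recirculation volume = 188 m^3 * 6 = 1128 m^3/day
Flow rate Q = daily volume / 24 h = 1128 / 24 = 47 m^3/h

47 m^3/h


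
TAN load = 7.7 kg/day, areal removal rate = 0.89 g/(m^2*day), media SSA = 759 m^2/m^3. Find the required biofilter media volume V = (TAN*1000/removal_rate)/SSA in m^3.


A = 7.7*1000 / 0.89 = 8651.6854 m^2
V = 8651.6854 / 759 = 11.3988

11.3988 m^3


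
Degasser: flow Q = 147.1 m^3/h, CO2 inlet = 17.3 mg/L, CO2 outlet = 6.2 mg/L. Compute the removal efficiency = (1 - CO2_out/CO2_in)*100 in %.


CO2_out / CO2_in = 6.2 / 17.3 = 0.3583815
Fraction remaining = 0.3583815
efficiency = (1 - 0.3583815) * 100 = 64.1619 %

64.1619 %


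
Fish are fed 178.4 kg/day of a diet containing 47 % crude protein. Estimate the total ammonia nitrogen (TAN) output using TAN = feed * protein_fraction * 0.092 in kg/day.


Protein in feed = 178.4 * 47/100 = 83.848 kg/day
TAN = protein * 0.092 = 83.848 * 0.092 = 7.714016 kg/day

7.714016 kg/day


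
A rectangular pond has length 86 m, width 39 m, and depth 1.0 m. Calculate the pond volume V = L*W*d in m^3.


Base area = L * W = 86 * 39 = 3354 m^2
Volume = area * depth = 3354 * 1.0 = 3354 m^3

3354 m^3


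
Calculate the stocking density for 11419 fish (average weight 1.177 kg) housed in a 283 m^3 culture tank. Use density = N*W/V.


Total biomass = 11419 fish * 1.177 kg = 13440.163 kg
Density = total biomass / volume = 13440.163 / 283 = 47.4917 kg/m^3

47.4917 kg/m^3


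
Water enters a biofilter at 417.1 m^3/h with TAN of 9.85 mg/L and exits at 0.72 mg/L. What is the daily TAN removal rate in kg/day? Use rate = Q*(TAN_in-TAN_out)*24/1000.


Concentration drop: TAN_in - TAN_out = 9.85 - 0.72 = 9.13 mg/L
Hourly TAN removed = Q * dTAN = 417.1 m^3/h * 9.13 mg/L = 3808.123 g/h  (m^3/h * mg/L = g/h)
Daily TAN removed = 3808.123 * 24 = 91394.952 g/day
Convert to kg/day: 91394.952 / 1000 = 91.394952 kg/day

91.394952 kg/day


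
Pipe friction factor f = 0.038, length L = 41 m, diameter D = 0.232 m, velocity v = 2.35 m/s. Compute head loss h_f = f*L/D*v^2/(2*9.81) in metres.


v^2 = 2.35^2 = 5.5225 m^2/s^2
L/D = 41/0.232 = 176.72414
h_f = f*(L/D)*v^2/(2g) = 0.038 * 176.72414 * 5.5225 / 19.62 = 1.89024 m

1.89024 m


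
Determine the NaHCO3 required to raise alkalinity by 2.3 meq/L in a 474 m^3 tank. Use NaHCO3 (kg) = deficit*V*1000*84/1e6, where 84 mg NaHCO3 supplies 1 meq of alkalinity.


Tank volume in L = 474 m^3 * 1000 = 474000 L
Total meq required = 2.3 meq/L * 474000 L = 1090200 meq
NaHCO3 mass = 1090200 meq * 84 mg/meq / 1e6 = 91.5768 kg

91.5768 kg


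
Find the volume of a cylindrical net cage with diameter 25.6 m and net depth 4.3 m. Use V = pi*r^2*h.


r = d/2 = 25.6/2 = 12.8 m
Base area = pi*r^2 = pi*12.8^2 = 514.71854 m^2
Volume = 514.71854 * 4.3 = 2213.29 m^3

2213.29 m^3


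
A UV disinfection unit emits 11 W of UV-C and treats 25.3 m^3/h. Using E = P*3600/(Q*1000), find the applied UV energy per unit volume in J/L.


Energy delivered per hour = 11 W * 3600 s = 39600 J/h
Volume treated per hour = 25.3 m^3/h * 1000 = 25300 L/h
dose = 39600 / 25300 = 1.56522 J/L

1.56522 J/L


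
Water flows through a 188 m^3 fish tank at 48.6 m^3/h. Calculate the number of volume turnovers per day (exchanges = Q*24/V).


Daily flow volume = 48.6 m^3/h * 24 h = 1166.4 m^3/day
Exchanges = daily flow / tank volume = 1166.4 / 188 = 6.20426 exchanges/day

6.20426 exchanges/day


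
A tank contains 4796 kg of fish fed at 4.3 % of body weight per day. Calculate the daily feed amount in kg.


Feeding rate fraction = 4.3% / 100 = 0.043
Daily feed = 4796 kg * 0.043 = 206.228 kg/day

206.228 kg/day


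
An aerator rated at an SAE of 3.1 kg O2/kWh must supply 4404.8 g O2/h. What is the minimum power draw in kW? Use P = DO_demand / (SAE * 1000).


SAE in g O2/kWh = 3.1 * 1000 = 3100 g/kWh
P = DO_demand / SAE_g = 4404.8 / 3100 = 1.4209 kW

1.4209 kW


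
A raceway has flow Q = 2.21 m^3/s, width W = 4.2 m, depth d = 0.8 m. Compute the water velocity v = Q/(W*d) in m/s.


Cross-sectional area = W * d = 4.2 * 0.8 = 3.36 m^2
Velocity = Q / A = 2.21 / 3.36 = 0.657738 m/s

0.657738 m/s


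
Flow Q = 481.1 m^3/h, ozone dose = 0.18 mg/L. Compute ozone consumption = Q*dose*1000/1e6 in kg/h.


O3 demand (mg/h) = Q * dose * 1000 = 481.1 * 0.18 * 1000 = 86598 mg/h
Convert mg to kg: 86598 / 1e6 = 0.086598 kg/h

0.086598 kg/h


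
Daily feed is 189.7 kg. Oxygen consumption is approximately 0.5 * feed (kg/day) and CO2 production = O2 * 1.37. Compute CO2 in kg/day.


O2 = 189.7 * 0.5 = 94.85
CO2 = 94.85 * 1.37 = 129.9445

129.9445 kg/day


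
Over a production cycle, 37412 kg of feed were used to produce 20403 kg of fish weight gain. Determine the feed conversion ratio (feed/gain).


FCR = feed consumed / weight gained
FCR = 37412 kg / 20403 kg = 1.83365

1.83365


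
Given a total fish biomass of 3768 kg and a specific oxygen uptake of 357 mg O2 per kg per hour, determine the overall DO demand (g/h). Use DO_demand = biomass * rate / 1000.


Total O2 consumption (mg/h) = 3768 kg * 357 mg/(kg*h) = 1345176 mg/h
Convert to g/h: 1345176 / 1000 = 1345.176 g/h

1345.176 g/h


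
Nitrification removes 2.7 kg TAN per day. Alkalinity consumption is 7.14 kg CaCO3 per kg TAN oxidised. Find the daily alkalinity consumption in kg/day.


Alkalinity factor: 7.14 kg CaCO3 consumed per kg TAN nitrified
alk = 2.7 kg TAN * 7.14 = 19.278 kg CaCO3/day

19.278 kg CaCO3/day


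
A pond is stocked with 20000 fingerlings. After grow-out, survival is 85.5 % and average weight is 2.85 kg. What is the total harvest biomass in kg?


Survivors = 20000 * 85.5/100 = 17100 fish
Harvest biomass = survivors * W_f = 17100 * 2.85 = 48735 kg

48735 kg


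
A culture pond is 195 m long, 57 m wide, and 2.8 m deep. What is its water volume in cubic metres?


Base area = L * W = 195 * 57 = 11115 m^2
Volume = area * depth = 11115 * 2.8 = 31122 m^3

31122 m^3


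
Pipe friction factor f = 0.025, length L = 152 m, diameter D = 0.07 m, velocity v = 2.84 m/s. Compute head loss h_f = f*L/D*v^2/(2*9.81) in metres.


v^2 = 2.84^2 = 8.0656 m^2/s^2
L/D = 152/0.07 = 2171.4286
h_f = f*(L/D)*v^2/(2g) = 0.025 * 2171.4286 * 8.0656 / 19.62 = 22.3164 m

22.3164 m


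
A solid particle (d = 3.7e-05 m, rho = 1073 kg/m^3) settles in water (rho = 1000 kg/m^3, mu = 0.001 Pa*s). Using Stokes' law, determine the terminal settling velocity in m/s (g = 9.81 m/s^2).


Density difference: rho_p - rho_f = 1073 - 1000 = 73 kg/m^3
d^2 = (3.7e-05)^2 = 1.369e-09 m^2
Numerator = (rho_p - rho_f) * g * d^2 = 73 * 9.81 * 1.369e-09 = 9.8038197e-07
Denominator = 18 * mu = 18 * 0.001 = 0.018
v_s = 9.8038197e-07 / 0.018 = 5.44657e-05 m/s
Check: Re = rho_f * v_s * d / mu = 1000 * 5.44657e-05 * 3.7e-05 / 0.001 = 0.00202 < 1, so Stokes' law applies.

5.44657e-05 m/s


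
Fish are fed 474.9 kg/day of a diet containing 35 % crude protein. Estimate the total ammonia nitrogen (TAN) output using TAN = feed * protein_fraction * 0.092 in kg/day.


Protein in feed = 474.9 * 35/100 = 166.215 kg/day
TAN = protein * 0.092 = 166.215 * 0.092 = 15.29178 kg/day

15.29178 kg/day


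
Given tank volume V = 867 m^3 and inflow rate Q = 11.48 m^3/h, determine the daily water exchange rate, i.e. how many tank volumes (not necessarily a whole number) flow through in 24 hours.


Daily flow volume = 11.48 m^3/h * 24 h = 275.52 m^3/day
Exchanges = daily flow / tank volume = 275.52 / 867 = 0.317785 exchanges/day

0.317785 exchanges/day


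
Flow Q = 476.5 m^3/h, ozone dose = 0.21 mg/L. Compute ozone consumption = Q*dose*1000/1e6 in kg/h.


O3 demand (mg/h) = Q * dose * 1000 = 476.5 * 0.21 * 1000 = 100065 mg/h
Convert mg to kg: 100065 / 1e6 = 0.100065 kg/h

0.100065 kg/h


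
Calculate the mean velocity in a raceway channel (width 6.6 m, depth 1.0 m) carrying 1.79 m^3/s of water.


Cross-sectional area = W * d = 6.6 * 1.0 = 6.6 m^2
Velocity = Q / A = 1.79 / 6.6 = 0.271212 m/s

0.271212 m/s


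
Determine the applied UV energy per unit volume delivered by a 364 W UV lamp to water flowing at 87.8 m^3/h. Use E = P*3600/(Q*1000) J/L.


Energy delivered per hour = 364 W * 3600 s = 1310400 J/h
Volume treated per hour = 87.8 m^3/h * 1000 = 87800 L/h
dose = 1310400 / 87800 = 14.9248 J/L

14.9248 J/L
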